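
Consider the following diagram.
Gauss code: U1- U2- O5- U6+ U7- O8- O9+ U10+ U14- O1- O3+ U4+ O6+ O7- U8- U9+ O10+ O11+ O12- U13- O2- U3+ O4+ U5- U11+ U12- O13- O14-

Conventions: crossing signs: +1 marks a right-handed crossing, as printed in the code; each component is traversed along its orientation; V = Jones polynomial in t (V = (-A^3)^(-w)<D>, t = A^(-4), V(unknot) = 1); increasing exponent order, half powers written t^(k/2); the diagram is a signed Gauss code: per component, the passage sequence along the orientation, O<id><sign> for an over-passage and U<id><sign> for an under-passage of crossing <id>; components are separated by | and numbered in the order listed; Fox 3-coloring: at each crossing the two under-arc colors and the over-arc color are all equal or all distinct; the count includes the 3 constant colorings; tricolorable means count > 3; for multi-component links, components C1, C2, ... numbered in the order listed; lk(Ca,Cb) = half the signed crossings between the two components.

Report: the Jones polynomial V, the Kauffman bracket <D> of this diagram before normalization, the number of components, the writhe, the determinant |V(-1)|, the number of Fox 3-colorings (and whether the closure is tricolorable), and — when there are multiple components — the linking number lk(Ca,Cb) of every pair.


V(t) = -t^-5 + t^-4 - t^-3 + 2t^-2 - t^-1 + 2 - t
bracket: -A^-10 + 2A^-6 - A^-2 + 2A^2 - A^6 + A^10 - A^14, w = -2
1 component, writhe -2, over 14 crossings
det 9, colorings 9 of 3^14 — tricolorable
observation: V spans 6 powers of t: at least 6 crossings in any diagram


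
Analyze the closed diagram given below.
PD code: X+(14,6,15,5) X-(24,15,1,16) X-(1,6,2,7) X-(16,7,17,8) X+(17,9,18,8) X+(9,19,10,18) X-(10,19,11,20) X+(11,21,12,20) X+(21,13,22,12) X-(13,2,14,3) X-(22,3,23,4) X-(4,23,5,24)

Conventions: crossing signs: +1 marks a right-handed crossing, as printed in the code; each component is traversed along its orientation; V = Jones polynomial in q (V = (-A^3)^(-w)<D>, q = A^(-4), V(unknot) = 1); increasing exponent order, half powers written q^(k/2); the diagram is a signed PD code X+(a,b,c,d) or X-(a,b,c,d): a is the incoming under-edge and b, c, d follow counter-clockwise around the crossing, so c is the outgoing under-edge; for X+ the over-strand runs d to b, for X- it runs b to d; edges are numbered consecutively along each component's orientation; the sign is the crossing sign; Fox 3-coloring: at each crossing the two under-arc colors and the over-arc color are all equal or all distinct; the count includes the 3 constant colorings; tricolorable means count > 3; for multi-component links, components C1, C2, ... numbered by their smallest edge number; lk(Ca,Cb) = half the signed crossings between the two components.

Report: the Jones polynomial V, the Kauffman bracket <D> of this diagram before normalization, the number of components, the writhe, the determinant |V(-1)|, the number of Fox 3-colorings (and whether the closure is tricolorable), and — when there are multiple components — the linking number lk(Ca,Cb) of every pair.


Jones polynomial: V(q) = -q^-5 + q^-4 - q^-3 + 2q^-2 - q^-1 + 2 - q
<D> = -A^-10 + 2A^-6 - A^-2 + 2A^2 - A^6 + A^10 - A^14; writhe -2
components 1, writhe -2 (12 crossings)
3-colorings: 9 of 3^12, det 9 — tricolorable
note: det 9 = |V(-1)|; divisible by 3, so tricolorable


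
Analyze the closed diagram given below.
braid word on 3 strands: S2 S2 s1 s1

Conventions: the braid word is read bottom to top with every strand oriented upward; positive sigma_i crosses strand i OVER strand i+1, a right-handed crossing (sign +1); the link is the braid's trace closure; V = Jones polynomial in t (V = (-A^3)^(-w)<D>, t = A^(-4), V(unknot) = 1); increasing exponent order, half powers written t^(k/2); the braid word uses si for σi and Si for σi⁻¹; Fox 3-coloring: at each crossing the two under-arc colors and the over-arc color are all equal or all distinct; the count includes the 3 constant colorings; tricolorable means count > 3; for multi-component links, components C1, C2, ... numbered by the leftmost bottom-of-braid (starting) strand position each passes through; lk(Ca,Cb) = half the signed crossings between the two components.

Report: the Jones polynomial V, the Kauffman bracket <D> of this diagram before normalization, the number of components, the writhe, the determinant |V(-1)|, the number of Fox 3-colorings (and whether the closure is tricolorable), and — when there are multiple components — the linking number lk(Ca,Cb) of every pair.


V = t^-2 + 2 + t^2
<D> = A^-8 + 2 + A^8 (w = 0)
3 components over 4 crossings, w = 0
lk(C1,C2): +1
lk(C1,C3) = 0
linking number lk(C2,C3) = -1
3 Fox colorings among 3^4, |V(-1)| = 4: not tricolorable
why: the span of V is 4, within the link bound 4 + 3 - 1


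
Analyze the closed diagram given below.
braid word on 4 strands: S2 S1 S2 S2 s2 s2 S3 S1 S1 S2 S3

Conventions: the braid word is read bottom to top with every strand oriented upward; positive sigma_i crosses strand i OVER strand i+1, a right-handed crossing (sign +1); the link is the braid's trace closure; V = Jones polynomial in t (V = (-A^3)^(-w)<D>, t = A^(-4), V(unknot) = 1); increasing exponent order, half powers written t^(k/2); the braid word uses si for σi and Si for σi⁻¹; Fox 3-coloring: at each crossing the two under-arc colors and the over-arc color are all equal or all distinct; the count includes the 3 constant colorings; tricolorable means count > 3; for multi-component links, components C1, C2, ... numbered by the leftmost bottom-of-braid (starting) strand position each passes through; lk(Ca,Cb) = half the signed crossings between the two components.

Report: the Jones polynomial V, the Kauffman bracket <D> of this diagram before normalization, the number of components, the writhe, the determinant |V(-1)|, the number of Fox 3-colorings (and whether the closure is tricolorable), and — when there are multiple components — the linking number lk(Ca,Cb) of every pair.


V = t^-8 - 2t^-7 + t^-6 - 2t^-5 + 2t^-4 + t^-2
<D> = -A^-13 - 2A^-5 + 2A^-1 - A^3 + 2A^7 - A^11 (w = -7)
1 component over 11 crossings, w = -7
27 Fox colorings among 3^11, |V(-1)| = 9: tricolorable
why: the span of V is 6, forcing >= 6 crossings in any diagram


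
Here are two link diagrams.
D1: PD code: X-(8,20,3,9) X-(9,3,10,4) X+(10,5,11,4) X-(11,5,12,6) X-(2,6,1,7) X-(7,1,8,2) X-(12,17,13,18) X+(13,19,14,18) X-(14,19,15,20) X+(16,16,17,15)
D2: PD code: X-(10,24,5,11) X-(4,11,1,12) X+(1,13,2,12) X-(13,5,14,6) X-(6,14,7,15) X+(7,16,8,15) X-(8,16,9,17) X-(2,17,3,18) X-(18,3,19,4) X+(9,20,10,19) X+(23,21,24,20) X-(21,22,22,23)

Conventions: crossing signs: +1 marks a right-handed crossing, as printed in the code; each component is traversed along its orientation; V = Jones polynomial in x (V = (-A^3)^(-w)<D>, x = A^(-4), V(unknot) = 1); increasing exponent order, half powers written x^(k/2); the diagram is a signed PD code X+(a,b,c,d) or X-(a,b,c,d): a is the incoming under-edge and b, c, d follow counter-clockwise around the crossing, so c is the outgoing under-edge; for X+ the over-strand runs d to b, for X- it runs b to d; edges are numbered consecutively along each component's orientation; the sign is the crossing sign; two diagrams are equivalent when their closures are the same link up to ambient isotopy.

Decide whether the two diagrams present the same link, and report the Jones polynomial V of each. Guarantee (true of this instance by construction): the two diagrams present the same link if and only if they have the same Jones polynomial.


same link: yes
V(D1) = x^-5 + 2x^-3 + x^-1  [10 crossings, <D> = A^-8 + 2 + A^8, w = -4]
V(D2) = x^-5 + 2x^-3 + x^-1  (w -4, c 12, <D> = A^-8 + 2 + A^8)
note: Reidemeister moves carry D1 (10 crossings) to D2 (12)


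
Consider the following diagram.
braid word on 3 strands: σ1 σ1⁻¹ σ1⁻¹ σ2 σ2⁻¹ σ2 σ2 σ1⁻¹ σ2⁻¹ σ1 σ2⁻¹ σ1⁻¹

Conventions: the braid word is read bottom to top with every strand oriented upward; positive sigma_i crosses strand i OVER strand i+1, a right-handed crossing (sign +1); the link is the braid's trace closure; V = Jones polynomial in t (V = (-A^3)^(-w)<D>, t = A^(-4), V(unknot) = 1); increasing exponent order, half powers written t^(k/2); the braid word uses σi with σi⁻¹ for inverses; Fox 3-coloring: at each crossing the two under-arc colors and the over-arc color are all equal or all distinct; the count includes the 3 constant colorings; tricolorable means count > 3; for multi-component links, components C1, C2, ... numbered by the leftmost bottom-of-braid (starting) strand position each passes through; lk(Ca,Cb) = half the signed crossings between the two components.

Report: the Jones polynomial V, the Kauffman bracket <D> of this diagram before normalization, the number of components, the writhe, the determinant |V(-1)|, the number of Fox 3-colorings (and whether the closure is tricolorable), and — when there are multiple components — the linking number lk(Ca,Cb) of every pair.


V = -t^-5 + t^-4 - t^-3 + 2t^-2 - t^-1 + 2 - t
<D> = -A^-10 + 2A^-6 - A^-2 + 2A^2 - A^6 + A^10 - A^14 (w = -2)
1 component over 12 crossings, w = -2
9 Fox colorings among 3^12, |V(-1)| = 9: tricolorable
why: w = -2 shifts under R1 moves; the (-A^3)^(2) factor cancels that in V


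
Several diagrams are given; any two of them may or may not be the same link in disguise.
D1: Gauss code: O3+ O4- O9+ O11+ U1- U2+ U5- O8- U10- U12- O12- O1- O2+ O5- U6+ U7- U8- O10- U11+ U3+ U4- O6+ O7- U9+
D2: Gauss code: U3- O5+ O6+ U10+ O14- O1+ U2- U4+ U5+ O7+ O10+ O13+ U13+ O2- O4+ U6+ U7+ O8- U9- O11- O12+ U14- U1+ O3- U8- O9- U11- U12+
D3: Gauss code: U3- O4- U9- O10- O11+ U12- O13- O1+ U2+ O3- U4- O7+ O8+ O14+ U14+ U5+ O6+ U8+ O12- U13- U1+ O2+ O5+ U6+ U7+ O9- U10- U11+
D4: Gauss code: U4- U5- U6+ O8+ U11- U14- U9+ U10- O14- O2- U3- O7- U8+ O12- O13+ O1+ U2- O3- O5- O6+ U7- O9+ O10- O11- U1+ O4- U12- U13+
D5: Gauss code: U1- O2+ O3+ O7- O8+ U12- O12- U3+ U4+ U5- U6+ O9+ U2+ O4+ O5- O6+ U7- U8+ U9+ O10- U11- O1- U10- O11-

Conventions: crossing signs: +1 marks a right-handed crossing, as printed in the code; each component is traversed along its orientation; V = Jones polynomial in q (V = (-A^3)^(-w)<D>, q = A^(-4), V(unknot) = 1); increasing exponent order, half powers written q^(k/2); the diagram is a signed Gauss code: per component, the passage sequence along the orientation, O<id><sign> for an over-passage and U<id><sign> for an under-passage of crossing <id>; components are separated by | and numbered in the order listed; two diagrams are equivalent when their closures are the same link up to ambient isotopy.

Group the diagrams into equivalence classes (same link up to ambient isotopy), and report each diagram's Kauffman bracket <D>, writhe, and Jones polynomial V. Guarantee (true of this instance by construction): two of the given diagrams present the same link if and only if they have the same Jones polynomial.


classes: {D1} | {D2, D3, D5} | {D4}
V(D1) = -q^-4 + q^-3 + q^-1  [12 crossings, <D> = A^-2 + A^6 - A^10, w = -2]
D2 (bracket -A^-6 + A^-2 - A^2 + 3A^6 - A^10 + A^14 - A^18; 14 crossings at w = +2): V = -q^-3 + q^-2 - q^-1 + 3 - q + q^2 - q^3
V(D3) = -q^-3 + q^-2 - q^-1 + 3 - q + q^2 - q^3  (w +2, c 14, <D> = -A^-6 + A^-2 - A^2 + 3A^6 - A^10 + A^14 - A^18)
V(D4) = q^-5 - 2q^-4 + 2q^-3 - 2q^-2 + 2q^-1 - 1 + q  [14 crossings, <D> = A^-16 - A^-12 + 2A^-8 - 2A^-4 + 2 - 2A^4 + A^8, w = -4]
V(D5) = -q^-3 + q^-2 - q^-1 + 3 - q + q^2 - q^3  [12 crossings, <D> = -A^-12 + A^-8 - A^-4 + 3 - A^4 + A^8 - A^12, w = 0]
insight: 3 classes among 5 diagrams; unequal V(q) rules out equality


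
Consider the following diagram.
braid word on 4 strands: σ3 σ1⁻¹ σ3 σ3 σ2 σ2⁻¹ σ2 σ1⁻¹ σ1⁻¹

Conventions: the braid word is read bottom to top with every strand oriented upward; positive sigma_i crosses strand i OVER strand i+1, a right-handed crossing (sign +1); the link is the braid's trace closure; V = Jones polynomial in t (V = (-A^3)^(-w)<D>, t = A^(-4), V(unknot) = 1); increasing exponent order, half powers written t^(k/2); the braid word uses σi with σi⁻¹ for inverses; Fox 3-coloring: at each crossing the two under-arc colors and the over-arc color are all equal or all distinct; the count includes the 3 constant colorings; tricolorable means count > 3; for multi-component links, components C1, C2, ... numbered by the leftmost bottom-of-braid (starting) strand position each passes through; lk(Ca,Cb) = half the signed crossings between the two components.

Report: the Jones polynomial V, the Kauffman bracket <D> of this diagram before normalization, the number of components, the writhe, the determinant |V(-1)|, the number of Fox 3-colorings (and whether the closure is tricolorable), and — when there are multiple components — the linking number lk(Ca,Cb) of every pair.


Jones polynomial: V(t) = -t^-3 + t^-2 - t^-1 + 3 - t + t^2 - t^3
<D> = A^-9 - A^-5 + A^-1 - 3A^3 + A^7 - A^11 + A^15; writhe +1
components 1, writhe +1 (9 crossings)
3-colorings: 27 of 3^9, det 9 — tricolorable
note: V is palindromic (span 6, det 9): t -> 1/t fixes it; necessary, not sufficient, for amphichirality


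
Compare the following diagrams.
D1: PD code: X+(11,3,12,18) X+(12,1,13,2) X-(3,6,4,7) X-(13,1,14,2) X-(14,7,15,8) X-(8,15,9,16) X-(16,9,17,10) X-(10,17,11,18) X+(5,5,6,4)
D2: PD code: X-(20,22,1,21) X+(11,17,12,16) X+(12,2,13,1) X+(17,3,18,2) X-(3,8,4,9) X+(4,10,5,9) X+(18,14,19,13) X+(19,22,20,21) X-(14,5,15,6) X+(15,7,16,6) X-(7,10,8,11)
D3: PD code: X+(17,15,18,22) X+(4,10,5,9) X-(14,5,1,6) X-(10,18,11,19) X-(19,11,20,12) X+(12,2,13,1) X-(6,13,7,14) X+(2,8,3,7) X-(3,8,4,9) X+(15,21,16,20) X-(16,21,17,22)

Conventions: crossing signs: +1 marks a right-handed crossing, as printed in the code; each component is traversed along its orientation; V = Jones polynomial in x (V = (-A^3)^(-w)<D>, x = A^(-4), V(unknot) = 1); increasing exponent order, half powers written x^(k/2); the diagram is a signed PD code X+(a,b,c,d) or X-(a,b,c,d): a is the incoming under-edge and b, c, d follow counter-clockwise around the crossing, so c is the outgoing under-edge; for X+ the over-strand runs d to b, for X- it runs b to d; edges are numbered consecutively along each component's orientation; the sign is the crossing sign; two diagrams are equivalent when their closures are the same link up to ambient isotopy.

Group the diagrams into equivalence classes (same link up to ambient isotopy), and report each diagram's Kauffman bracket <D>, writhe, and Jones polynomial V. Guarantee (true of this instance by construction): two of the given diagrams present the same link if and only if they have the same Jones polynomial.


classes: {D1} | {D2} | {D3}
V(D1) = x^(-9/2) - x^(-5/2) - x^(-3/2) - x^(-1/2)  [9 crossings, <D> = A^-7 + A^-3 + A - A^9, w = -3]
V(D2) = -x^(1/2) - x^(3/2) - x^(5/2) + x^(9/2)  (w +3, c 11, <D> = -A^-9 + A^-1 + A^3 + A^7)
V(D3) = -x^(-9/2) + x^(-7/2) - 2x^(-5/2) + 2x^(-3/2) - 2x^(-1/2) + x^(1/2) - x^(3/2)  [11 crossings, <D> = A^-9 - A^-5 + 2A^-1 - 2A^3 + 2A^7 - A^11 + A^15, w = -1]
note: 3 values of V(x) split the 3 diagrams


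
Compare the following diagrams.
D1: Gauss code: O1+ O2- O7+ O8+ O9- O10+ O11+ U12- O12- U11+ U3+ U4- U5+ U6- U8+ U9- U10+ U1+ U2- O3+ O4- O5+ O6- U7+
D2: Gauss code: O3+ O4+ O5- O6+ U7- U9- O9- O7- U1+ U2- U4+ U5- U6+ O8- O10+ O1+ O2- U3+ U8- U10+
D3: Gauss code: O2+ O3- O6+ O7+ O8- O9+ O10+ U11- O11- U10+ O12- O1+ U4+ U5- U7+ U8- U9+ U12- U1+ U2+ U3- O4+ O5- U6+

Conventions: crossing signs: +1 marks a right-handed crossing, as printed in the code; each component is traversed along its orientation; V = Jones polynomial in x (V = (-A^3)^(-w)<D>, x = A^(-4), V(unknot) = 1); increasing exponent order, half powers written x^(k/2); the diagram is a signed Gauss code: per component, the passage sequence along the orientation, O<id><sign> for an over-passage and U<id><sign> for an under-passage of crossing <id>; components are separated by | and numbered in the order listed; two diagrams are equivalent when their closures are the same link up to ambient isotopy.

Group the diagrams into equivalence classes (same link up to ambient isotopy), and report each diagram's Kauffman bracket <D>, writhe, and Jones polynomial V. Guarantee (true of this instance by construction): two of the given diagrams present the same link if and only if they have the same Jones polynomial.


equivalence classes: {D1, D2, D3}
D1 (bracket A^6; 12 crossings at w = +2): V = 1
V(D2) = 1  (w 0, c 10, <D> = 1)
V(D3) = 1  [12 crossings, <D> = A^6, w = +2]
key observation: all 3 diagrams share one V(x), hence one class


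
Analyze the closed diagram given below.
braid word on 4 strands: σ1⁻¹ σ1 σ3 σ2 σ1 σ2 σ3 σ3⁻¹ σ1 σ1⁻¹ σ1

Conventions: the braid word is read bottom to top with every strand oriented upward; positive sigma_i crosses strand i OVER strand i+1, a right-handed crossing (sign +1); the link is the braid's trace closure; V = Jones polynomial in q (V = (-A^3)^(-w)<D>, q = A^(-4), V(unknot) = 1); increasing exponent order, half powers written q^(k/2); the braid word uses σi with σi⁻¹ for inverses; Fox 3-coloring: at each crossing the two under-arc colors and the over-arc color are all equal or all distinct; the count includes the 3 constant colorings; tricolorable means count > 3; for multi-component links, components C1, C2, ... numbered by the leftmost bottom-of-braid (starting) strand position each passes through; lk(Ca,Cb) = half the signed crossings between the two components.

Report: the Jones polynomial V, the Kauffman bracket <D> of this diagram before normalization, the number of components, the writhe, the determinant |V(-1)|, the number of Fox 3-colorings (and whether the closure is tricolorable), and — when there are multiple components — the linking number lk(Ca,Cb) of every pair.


V = q + q^3 - q^4
<D> = A^-1 - A^3 - A^11 (w = +5)
1 component over 11 crossings, w = +5
9 Fox colorings among 3^11, |V(-1)| = 3: tricolorable
why: w = +5 (over 11 crossings) is diagram-only; (-A^3)^(-5) removes it from V


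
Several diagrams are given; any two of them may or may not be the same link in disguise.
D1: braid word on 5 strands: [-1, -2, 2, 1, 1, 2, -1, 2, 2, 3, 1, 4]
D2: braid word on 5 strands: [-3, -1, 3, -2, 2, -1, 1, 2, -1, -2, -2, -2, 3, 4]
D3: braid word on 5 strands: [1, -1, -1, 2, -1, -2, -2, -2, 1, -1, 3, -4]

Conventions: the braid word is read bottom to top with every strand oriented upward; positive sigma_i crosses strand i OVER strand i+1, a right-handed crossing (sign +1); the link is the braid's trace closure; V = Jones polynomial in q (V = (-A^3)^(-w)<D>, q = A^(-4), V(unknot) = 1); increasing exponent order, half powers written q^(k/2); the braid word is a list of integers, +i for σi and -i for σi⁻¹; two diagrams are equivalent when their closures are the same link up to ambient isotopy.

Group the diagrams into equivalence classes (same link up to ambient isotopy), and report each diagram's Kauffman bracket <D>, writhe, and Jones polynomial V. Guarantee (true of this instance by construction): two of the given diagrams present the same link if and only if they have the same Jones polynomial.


grouping into links: {D1} | {D2, D3}
V(D1) = q - q^2 + 2q^3 - q^4 + q^5 - q^6  (w +6, c 12, <D> = -A^-6 + A^-2 - A^2 + 2A^6 - A^10 + A^14)
V(D2) = -q^-6 + q^-5 - q^-4 + 2q^-3 - q^-2 + q^-1  [14 crossings, <D> = A^-2 - A^2 + 2A^6 - A^10 + A^14 - A^18, w = -2]
V(D3) = -q^-6 + q^-5 - q^-4 + 2q^-3 - q^-2 + q^-1  [12 crossings, <D> = A^-8 - A^-4 + 2 - A^4 + A^8 - A^12, w = -4]
why: 2 values of V(q) split the 3 diagrams


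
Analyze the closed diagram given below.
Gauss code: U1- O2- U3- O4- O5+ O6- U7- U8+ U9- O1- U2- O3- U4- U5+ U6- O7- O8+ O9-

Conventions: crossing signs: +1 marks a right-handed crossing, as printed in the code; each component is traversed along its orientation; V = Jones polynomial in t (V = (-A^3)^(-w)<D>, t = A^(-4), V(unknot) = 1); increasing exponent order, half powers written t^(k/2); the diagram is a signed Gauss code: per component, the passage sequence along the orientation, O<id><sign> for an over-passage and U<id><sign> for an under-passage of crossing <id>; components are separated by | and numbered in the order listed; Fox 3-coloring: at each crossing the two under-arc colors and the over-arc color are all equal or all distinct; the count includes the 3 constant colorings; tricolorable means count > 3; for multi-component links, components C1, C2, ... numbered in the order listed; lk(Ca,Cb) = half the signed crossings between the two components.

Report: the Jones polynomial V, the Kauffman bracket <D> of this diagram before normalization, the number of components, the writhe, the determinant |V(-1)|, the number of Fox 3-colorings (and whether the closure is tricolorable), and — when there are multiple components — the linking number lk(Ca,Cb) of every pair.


Jones polynomial: V(t) = -t^-7 + t^-6 - t^-5 + t^-4 + t^-2
<D> = -A^-7 - A + A^5 - A^9 + A^13; writhe -5
components 1, writhe -5 (9 crossings)
3-colorings: 3 of 3^9, det 5 — not tricolorable
note: w = -5 (over 9 crossings) is diagram-only; (-A^3)^(5) removes it from V


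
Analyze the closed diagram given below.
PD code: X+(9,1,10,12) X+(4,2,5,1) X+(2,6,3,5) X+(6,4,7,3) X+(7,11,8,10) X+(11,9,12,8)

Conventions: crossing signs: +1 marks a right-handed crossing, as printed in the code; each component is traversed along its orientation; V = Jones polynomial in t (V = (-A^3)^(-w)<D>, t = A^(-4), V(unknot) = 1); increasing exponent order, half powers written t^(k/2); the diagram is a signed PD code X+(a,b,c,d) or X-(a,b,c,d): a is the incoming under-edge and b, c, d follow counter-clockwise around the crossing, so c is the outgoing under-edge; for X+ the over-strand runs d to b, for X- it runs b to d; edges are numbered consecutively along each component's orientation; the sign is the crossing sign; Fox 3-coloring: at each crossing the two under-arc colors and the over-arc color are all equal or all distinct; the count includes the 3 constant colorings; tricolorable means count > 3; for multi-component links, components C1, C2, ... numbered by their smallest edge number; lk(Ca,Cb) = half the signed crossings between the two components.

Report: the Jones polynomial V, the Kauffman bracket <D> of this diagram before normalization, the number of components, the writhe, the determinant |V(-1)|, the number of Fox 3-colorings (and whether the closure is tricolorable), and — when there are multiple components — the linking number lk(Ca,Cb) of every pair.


V = t^2 + 2t^4 - 2t^5 + t^6 - 2t^7 + t^8
<D> = A^-14 - 2A^-10 + A^-6 - 2A^-2 + 2A^2 + A^10 (w = +6)
1 component over 6 crossings, w = +6
27 Fox colorings among 3^6, |V(-1)| = 9: tricolorable
why: the span of V is 6, forcing >= 6 crossings in any diagram


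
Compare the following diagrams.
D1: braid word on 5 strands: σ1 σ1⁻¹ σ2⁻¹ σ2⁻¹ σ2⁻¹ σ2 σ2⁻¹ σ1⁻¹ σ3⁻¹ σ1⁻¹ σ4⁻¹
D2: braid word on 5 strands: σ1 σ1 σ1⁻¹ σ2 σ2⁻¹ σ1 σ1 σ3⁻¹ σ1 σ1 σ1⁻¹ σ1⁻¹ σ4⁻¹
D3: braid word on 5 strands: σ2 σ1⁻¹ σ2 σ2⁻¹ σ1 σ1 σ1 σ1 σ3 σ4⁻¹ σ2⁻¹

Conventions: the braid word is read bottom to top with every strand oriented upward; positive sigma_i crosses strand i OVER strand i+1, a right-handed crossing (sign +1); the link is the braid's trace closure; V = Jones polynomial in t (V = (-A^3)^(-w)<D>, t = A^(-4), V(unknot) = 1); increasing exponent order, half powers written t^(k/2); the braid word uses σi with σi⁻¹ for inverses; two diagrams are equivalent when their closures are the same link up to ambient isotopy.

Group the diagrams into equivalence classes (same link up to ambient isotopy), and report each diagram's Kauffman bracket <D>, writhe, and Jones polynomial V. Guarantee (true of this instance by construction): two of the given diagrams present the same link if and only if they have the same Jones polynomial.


classes: {D1} | {D2, D3}
V(D1) = t^(-13/2) - t^(-11/2) + t^(-9/2) - 2t^(-7/2) - t^(-3/2)  [11 crossings, <D> = A^-15 + 2A^-7 - A^-3 + A - A^5, w = -7]
V(D2) = -t^(1/2) - t^(3/2) - t^(5/2) + t^(9/2)  [13 crossings, <D> = -A^-15 + A^-7 + A^-3 + A, w = +1]
D3 (bracket -A^-9 + A^-1 + A^3 + A^7; 11 crossings at w = +3): V = -t^(1/2) - t^(3/2) - t^(5/2) + t^(9/2)
note: 2 classes among 3 diagrams; unequal V(t) rules out equality


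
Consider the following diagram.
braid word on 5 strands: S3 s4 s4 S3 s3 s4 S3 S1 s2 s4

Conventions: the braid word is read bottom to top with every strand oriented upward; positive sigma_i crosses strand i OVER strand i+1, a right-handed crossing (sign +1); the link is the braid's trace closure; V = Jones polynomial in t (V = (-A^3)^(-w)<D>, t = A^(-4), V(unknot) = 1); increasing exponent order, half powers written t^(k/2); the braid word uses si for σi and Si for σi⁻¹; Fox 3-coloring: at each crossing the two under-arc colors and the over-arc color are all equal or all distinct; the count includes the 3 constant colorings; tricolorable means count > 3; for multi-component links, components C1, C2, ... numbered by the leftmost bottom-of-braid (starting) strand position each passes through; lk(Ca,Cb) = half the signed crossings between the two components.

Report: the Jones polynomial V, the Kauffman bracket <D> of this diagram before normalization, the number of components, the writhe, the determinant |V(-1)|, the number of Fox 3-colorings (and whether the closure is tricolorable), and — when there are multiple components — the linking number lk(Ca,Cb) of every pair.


V(t) = t^-1 - 1 + 2t - 2t^2 + 2t^3 - 2t^4 + t^5
bracket: A^-14 - 2A^-10 + 2A^-6 - 2A^-2 + 2A^2 - A^6 + A^10, w = +2
1 component, writhe +2, over 10 crossings
det 11, colorings 3 of 3^10 — not tricolorable
observation: V spans 6 powers of t: at least 6 crossings in any diagram


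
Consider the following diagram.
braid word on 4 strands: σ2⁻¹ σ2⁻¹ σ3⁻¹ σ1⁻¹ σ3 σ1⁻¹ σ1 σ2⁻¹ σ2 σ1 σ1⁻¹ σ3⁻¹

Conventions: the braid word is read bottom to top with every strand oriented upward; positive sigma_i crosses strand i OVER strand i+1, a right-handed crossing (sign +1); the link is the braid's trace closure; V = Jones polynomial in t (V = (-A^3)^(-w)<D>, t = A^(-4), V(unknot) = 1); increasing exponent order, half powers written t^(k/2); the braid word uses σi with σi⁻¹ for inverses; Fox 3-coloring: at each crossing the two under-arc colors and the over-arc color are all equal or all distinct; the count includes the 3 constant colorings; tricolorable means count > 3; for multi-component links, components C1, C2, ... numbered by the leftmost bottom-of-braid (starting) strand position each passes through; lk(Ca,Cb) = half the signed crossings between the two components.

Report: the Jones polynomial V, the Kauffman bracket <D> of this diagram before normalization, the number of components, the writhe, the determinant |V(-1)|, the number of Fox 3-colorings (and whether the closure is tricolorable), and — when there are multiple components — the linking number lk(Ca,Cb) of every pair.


Jones polynomial: V(t) = -t^(-5/2) - t^(-1/2)
<D> = -A^-10 - A^-2; writhe -4
components 2, writhe -4 (12 crossings)
linking number lk(C1,C2) = -1
3-colorings: 3 of 3^12, det 2 — not tricolorable
note: span 2 respects span(V) <= c + mu - 1 = 13 for this 2-component diagram


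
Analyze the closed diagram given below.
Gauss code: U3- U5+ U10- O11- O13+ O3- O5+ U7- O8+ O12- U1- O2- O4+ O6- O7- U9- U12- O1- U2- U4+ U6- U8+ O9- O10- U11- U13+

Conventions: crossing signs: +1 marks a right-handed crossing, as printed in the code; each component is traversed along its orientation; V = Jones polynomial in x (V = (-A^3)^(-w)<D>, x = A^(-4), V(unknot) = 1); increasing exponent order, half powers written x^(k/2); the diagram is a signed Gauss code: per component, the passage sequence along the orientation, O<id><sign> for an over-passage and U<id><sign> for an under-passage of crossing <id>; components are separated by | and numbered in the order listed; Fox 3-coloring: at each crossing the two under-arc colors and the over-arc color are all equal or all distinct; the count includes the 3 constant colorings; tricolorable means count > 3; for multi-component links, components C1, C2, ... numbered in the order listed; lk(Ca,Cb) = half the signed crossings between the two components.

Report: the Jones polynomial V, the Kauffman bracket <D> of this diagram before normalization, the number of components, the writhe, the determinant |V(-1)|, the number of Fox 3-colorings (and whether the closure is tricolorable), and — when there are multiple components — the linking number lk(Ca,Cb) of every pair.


V(x) = -x^-6 + x^-5 - x^-4 + 2x^-3 - x^-2 + x^-1
bracket: -A^-11 + A^-7 - 2A^-3 + A - A^5 + A^9, w = -5
1 component, writhe -5, over 13 crossings
det 7, colorings 3 of 3^13 — not tricolorable
observation: V spans 5 powers of x: at least 5 crossings in any diagram


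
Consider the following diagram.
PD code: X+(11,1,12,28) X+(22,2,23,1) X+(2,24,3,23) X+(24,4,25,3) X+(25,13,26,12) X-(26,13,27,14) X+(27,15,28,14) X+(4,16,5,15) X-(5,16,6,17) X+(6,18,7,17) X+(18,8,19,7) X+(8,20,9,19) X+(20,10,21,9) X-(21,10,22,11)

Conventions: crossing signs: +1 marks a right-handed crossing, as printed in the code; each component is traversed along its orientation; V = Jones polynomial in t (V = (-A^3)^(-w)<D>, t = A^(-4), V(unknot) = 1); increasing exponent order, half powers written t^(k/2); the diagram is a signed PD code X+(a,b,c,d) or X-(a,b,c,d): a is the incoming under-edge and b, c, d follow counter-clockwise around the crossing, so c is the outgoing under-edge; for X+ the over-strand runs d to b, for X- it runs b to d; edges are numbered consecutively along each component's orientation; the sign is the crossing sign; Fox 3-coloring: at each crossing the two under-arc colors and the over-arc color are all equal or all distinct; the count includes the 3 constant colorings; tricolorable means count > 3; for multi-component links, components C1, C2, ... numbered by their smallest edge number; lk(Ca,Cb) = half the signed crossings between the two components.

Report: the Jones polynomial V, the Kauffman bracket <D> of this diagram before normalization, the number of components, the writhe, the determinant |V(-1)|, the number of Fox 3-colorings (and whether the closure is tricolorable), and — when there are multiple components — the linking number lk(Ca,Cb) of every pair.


V = t^3 + t^5 - t^8
<D> = -A^-8 + A^4 + A^12 (w = +8)
1 component over 14 crossings, w = +8
9 Fox colorings among 3^14, |V(-1)| = 3: tricolorable
why: w = +8 (over 14 crossings) is diagram-only; (-A^3)^(-8) removes it from V


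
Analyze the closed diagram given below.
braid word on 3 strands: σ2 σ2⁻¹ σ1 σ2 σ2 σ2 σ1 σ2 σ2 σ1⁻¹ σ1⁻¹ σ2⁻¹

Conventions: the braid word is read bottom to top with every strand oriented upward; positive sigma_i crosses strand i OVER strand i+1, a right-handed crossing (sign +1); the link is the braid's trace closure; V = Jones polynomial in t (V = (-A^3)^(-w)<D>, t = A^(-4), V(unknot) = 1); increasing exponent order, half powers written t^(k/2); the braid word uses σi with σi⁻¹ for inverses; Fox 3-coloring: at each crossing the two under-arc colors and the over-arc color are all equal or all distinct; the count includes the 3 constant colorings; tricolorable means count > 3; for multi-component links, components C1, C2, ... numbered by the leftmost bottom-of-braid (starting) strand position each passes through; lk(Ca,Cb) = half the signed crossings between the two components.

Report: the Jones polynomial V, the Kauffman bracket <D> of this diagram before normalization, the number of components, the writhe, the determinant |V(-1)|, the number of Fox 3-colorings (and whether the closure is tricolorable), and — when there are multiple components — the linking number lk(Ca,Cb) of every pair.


V = t - t^2 + 2t^3 - t^4 + t^5 - t^6
<D> = -A^-12 + A^-8 - A^-4 + 2 - A^4 + A^8 (w = +4)
1 component over 12 crossings, w = +4
3 Fox colorings among 3^12, |V(-1)| = 7: not tricolorable
why: V spans 5 powers of t: at least 5 crossings in any diagram


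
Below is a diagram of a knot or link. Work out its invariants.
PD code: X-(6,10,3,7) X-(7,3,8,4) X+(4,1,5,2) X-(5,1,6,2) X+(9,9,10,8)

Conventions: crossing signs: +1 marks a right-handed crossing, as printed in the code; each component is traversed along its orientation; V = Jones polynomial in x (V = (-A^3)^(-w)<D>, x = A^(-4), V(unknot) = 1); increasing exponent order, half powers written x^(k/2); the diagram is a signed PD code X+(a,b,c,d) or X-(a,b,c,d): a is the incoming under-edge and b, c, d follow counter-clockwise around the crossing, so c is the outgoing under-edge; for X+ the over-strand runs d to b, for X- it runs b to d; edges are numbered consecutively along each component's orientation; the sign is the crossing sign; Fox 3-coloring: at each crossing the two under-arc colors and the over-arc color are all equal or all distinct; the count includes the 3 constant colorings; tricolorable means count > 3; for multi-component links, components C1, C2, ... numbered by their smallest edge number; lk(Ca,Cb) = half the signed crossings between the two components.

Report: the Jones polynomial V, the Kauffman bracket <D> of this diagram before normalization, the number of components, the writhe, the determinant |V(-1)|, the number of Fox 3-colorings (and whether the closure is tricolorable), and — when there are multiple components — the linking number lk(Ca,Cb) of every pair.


Jones polynomial: V(x) = x^-3 + x^-2 + x^-1 + 1
<D> = -A^-3 - A - A^5 - A^9; writhe -1
components 3, writhe -1 (5 crossings)
linking number lk(C1,C2) = 0
lk(C1,C3): 0
lk(C2,C3) = -1
3-colorings: 9 of 3^6, det 0 — tricolorable
note: det 0 = |V(-1)|; divisible by 3, so tricolorable


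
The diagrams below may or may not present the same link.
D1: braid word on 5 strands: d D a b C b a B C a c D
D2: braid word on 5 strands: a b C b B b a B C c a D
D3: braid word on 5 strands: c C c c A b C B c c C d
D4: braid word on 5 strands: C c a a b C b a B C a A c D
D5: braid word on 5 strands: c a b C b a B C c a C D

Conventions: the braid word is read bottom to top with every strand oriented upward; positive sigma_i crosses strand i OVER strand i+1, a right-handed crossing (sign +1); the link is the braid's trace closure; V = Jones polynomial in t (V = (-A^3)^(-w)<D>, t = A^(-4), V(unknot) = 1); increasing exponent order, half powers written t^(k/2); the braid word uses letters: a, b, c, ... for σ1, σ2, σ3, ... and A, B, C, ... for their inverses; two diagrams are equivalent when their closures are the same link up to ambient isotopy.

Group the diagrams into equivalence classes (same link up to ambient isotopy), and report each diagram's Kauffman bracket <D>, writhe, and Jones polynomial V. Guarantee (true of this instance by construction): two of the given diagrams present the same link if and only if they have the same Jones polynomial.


classes: {D1, D2, D4, D5} | {D3}
V(D1) = t - t^2 + 2t^3 - t^4 + t^5 - t^6  [12 crossings, <D> = -A^-18 + A^-14 - A^-10 + 2A^-6 - A^-2 + A^2, w = +2]
V(D2) = t - t^2 + 2t^3 - t^4 + t^5 - t^6  (w +2, c 12, <D> = -A^-18 + A^-14 - A^-10 + 2A^-6 - A^-2 + A^2)
V(D3) = t + t^3 - t^4  [12 crossings, <D> = -A^-10 + A^-6 + A^2, w = +2]
V(D4) = t - t^2 + 2t^3 - t^4 + t^5 - t^6  (w +2, c 14, <D> = -A^-18 + A^-14 - A^-10 + 2A^-6 - A^-2 + A^2)
D5 (bracket -A^-18 + A^-14 - A^-10 + 2A^-6 - A^-2 + A^2; 12 crossings at w = +2): V = t - t^2 + 2t^3 - t^4 + t^5 - t^6
note: 2 values of V(t) split the 5 diagrams


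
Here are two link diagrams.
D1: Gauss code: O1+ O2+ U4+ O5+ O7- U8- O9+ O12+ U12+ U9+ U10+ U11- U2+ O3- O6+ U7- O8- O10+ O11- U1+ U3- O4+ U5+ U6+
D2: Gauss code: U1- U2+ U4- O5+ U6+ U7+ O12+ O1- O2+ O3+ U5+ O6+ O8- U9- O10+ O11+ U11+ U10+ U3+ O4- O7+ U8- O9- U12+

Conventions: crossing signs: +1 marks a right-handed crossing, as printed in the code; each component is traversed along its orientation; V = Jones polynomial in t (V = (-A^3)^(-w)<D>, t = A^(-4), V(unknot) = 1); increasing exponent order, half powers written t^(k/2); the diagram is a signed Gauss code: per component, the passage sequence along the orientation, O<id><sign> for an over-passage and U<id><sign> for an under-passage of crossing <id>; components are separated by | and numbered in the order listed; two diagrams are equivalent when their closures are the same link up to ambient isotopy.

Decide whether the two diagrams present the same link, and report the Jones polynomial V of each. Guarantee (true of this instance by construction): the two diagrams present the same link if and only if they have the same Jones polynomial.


equivalent: yes
D1 (bracket -A^-8 + A^-4 - 1 + 2A^4 - A^8 + 2A^12 - A^16; 12 crossings at w = +4): V = -t^-1 + 2 - t + 2t^2 - t^3 + t^4 - t^5
V(D2) = -t^-1 + 2 - t + 2t^2 - t^3 + t^4 - t^5  [12 crossings, <D> = -A^-8 + A^-4 - 1 + 2A^4 - A^8 + 2A^12 - A^16, w = +4]
observation: from 12 to 12 crossings by R-moves: one link, two diagrams


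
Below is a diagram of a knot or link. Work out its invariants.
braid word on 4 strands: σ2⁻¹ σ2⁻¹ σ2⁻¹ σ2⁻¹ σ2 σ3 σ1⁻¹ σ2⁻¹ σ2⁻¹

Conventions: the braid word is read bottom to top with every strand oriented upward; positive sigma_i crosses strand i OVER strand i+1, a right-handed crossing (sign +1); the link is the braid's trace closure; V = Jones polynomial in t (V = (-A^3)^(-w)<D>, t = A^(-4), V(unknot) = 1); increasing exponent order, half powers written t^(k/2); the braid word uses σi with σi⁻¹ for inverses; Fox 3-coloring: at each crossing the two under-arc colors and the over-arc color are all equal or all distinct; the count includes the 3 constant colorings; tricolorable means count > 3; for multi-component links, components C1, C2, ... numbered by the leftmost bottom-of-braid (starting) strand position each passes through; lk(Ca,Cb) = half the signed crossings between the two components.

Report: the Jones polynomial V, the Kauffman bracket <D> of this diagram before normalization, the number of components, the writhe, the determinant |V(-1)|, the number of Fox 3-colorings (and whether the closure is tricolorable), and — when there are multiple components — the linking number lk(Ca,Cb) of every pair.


V = -t^-7 + t^-6 - t^-5 + t^-4 + t^-2
<D> = -A^-7 - A + A^5 - A^9 + A^13 (w = -5)
1 component over 9 crossings, w = -5
3 Fox colorings among 3^9, |V(-1)| = 5: not tricolorable
why: w = -5 (over 9 crossings) is diagram-only; (-A^3)^(5) removes it from V


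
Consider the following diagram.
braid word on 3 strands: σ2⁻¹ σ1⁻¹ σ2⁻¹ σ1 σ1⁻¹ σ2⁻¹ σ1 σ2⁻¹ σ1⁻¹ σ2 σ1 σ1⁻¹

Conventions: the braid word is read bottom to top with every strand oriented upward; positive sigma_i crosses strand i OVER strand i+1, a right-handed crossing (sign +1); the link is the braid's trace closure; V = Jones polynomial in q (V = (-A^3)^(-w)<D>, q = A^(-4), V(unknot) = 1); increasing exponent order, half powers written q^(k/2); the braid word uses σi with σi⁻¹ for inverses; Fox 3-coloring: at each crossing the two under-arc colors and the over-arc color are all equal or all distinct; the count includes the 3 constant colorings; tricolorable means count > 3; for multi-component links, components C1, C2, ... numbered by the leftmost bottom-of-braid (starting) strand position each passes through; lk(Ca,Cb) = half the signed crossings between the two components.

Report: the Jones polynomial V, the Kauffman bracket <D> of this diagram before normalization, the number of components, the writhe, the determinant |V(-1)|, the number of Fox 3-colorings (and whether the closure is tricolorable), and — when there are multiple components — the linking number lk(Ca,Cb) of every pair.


V = -q^-6 + q^-5 - q^-4 + 2q^-3 - q^-2 + q^-1
<D> = A^-8 - A^-4 + 2 - A^4 + A^8 - A^12 (w = -4)
1 component over 12 crossings, w = -4
3 Fox colorings among 3^12, |V(-1)| = 7: not tricolorable
why: free reduction leaves σ2⁻¹ σ1⁻¹ σ2⁻¹ σ2⁻¹ σ1 σ2⁻¹ σ1⁻¹ σ2 of the original 12 letters


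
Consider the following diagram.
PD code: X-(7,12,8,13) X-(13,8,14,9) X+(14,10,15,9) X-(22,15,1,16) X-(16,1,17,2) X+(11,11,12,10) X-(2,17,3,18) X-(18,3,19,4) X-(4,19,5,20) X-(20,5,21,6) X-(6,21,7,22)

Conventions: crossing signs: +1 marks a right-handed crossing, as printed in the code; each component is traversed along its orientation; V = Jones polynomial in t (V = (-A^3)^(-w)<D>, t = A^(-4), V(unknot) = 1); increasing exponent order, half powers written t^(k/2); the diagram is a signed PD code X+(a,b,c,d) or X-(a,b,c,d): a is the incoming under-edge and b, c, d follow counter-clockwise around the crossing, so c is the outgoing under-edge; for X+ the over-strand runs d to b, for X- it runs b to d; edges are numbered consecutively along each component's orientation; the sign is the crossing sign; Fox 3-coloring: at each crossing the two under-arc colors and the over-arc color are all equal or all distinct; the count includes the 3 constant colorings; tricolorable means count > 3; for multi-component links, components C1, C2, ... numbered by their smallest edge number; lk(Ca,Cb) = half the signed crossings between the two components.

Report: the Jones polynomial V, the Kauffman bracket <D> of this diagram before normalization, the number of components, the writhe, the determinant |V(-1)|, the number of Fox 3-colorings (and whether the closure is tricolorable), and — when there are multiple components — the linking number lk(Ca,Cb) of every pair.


V = -t^-10 + t^-9 - t^-8 + t^-7 - t^-6 + t^-5 + t^-3
<D> = -A^-9 - A^-1 + A^3 - A^7 + A^11 - A^15 + A^19 (w = -7)
1 component over 11 crossings, w = -7
3 Fox colorings among 3^11, |V(-1)| = 7: not tricolorable
why: w = -7 shifts under R1 moves; the (-A^3)^(7) factor cancels that in V
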